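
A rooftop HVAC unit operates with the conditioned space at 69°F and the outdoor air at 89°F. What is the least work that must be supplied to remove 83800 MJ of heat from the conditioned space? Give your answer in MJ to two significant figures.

In absolute terms T_C = 293.71 K and T_H = 304.82 K, so ΔT = 11.11 K.
The reversible limit is COP_R = T_C/ΔT = 26.43, so W_min = Q_C/COP = Q_C·ΔT/T_C.
W_min = 83800 × 11.11/293.71 = 3170 MJ.

3200 MJ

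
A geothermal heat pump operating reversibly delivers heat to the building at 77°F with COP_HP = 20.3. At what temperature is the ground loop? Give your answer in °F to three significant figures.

50.6 °F

COP_HP = T_H/(T_H − T_C) gives T_H − T_C = T_H/COP.
With T_H = 298.15 K, T_C = 298.15 × (1 − 1/20.3) = 283.46 K.
Converting, 283.46 K = 50.56°F.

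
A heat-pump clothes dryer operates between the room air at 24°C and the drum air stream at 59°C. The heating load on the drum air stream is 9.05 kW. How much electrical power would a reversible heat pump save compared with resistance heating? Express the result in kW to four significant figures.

8.096 kW

In absolute terms T_C = 297.15 K and T_H = 332.15 K, so ΔT = 35.00 K.
COP_Carnot = T_H/ΔT = 332.15/35.00 = 9.490.
Resistance heating needs Ẇ_res = Q̇_H = 9.050 kW; the reversible heat pump needs only Ẇ_hp = Q̇_H/COP = 0.9536 kW.
Saving = 9.050 − 0.9536 = 8.096 kW.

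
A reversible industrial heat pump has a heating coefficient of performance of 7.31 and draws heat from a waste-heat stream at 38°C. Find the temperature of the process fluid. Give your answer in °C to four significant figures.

87.31 °C

COP_HP = T_H/(T_H − T_C) rearranges to T_H = COP·T_C/(COP − 1).
With T_C = 311.15 K, T_H = 7.31 × 311.15/6.310 = 360.46 K.
Converting, 360.46 K = 87.31°C.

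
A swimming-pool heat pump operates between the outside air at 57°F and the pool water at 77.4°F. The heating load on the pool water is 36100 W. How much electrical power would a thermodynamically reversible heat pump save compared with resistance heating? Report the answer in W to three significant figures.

In absolute terms T_C = 287.04 K and T_H = 298.37 K, so ΔT = 11.33 K.
COP_Carnot = T_H/ΔT = 298.37/11.33 = 26.33.
Resistance heating needs Ẇ_res = Q̇_H = 36100 W; the reversible heat pump needs only Ẇ_hp = Q̇_H/COP = 1371 W.
Saving = 36100 − 1371 = 34730 W.

34700 W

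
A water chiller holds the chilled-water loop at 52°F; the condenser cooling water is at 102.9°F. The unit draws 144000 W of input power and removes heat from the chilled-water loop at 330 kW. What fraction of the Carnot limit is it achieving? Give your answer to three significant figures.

Converting, Q̇_C = 330.0 kW = 330000 W, so COP_actual = Q̇_C/Ẇ = 330000/144000 = 2.292.
In absolute terms T_C = 284.26 K and T_H = 312.54 K, so ΔT = 28.28 K.
COP_Carnot = T_C/ΔT = 284.26/28.28 = 10.05.
η_II = COP_actual/COP_Carnot = 2.292/10.05 = 0.2280.

0.228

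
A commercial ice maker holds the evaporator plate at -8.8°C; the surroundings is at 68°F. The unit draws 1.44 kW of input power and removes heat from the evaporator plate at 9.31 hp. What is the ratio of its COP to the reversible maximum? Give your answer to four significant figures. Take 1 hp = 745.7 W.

0.5252

Converting, Q̇_C = 9.310 hp = 6.942 kW, so COP_actual = Q̇_C/Ẇ = 6.942/1.440 = 4.821.
In absolute terms T_C = 264.35 K and T_H = 293.15 K, so ΔT = 28.80 K.
COP_Carnot = T_C/ΔT = 264.35/28.80 = 9.179.
η_II = COP_actual/COP_Carnot = 4.821/9.179 = 0.5252.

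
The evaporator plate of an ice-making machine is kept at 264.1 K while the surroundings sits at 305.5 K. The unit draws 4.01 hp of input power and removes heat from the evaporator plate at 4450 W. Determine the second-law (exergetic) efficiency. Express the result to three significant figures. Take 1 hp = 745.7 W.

Converting, Q̇_C = 4450 W = 5.968 hp, so COP_actual = Q̇_C/Ẇ = 5.968/4.010 = 1.488.
The reservoir spacing is ΔT = 305.5 − 264.1 = 41.40 K.
COP_Carnot = T_C/ΔT = 264.10/41.40 = 6.379.
η_II = COP_actual/COP_Carnot = 1.488/6.379 = 0.2333.

0.233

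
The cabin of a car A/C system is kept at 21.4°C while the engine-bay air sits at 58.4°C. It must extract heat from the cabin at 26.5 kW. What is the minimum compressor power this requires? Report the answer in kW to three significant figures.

In absolute terms T_C = 294.55 K and T_H = 331.55 K, so ΔT = 37.00 K.
COP_Carnot = T_C/ΔT = 294.55/37.00 = 7.961.
Ẇ_min = Q̇/COP_Carnot = 26.50/7.961 = 3.329 kW.

3.33 kW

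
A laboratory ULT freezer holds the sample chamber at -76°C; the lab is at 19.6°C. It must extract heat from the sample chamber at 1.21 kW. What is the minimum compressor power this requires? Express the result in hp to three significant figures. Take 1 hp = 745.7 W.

In absolute terms T_C = 197.15 K and T_H = 292.75 K, so ΔT = 95.60 K.
COP_Carnot = T_C/ΔT = 197.15/95.60 = 2.062.
Ẇ_min = Q̇/COP_Carnot = 1.210/2.062 = 0.5867 kW = 0.7868 hp.

0.787 hp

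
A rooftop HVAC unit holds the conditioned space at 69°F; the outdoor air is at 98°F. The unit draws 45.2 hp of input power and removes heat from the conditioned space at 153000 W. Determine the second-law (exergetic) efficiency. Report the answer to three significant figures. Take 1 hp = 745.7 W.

0.249

Converting, Q̇_C = 153000 W = 205.2 hp, so COP_actual = Q̇_C/Ẇ = 205.2/45.20 = 4.539.
In absolute terms T_C = 293.71 K and T_H = 309.82 K, so ΔT = 16.11 K.
COP_Carnot = T_C/ΔT = 293.71/16.11 = 18.23.
η_II = COP_actual/COP_Carnot = 4.539/18.23 = 0.2490.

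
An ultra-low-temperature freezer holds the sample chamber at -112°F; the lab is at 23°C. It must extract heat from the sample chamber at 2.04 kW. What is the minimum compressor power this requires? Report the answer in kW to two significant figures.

1.1 kW

In absolute terms T_C = 193.15 K and T_H = 296.15 K, so ΔT = 103.0 K.
COP_Carnot = T_C/ΔT = 193.15/103.0 = 1.875.
Ẇ_min = Q̇/COP_Carnot = 2.040/1.875 = 1.088 kW.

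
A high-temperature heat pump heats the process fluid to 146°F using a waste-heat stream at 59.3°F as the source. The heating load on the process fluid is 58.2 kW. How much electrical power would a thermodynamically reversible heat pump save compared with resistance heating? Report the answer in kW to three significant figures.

In absolute terms T_C = 288.32 K and T_H = 336.48 K, so ΔT = 48.17 K.
COP_Carnot = T_H/ΔT = 336.48/48.17 = 6.986.
Resistance heating needs Ẇ_res = Q̇_H = 58.20 kW; the reversible heat pump needs only Ẇ_hp = Q̇_H/COP = 8.331 kW.
Saving = 58.20 − 8.331 = 49.87 kW.

49.9 kW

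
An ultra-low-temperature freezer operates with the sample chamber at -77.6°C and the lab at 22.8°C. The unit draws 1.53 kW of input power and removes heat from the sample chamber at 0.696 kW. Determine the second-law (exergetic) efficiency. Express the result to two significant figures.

COP_actual = Q̇_C/Ẇ = 0.6960/1.530 = 0.4549.
In absolute terms T_C = 195.55 K and T_H = 295.95 K, so ΔT = 100.4 K.
COP_Carnot = T_C/ΔT = 195.55/100.4 = 1.948.
η_II = COP_actual/COP_Carnot = 0.4549/1.948 = 0.2336.

0.23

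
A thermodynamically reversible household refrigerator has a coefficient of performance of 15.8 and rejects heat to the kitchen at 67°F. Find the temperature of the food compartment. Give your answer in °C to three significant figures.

For a Carnot refrigerator COP_R = T_C/(T_H − T_C), so T_C = COP·T_H/(1 + COP).
With T_H = 292.59 K, T_C = 15.8 × 292.59/16.80 = 275.18 K.
Converting, 275.18 K = 2.03°C.

2.03 °C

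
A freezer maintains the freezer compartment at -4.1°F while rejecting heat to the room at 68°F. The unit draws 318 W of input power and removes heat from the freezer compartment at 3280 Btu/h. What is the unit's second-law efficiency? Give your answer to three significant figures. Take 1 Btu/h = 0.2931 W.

0.478

Converting, Q̇_C = 3280 Btu/h = 961.4 W, so COP_actual = Q̇_C/Ẇ = 961.4/318.0 = 3.023.
In absolute terms T_C = 253.09 K and T_H = 293.15 K, so ΔT = 40.06 K.
COP_Carnot = T_C/ΔT = 253.09/40.06 = 6.319.
η_II = COP_actual/COP_Carnot = 3.023/6.319 = 0.4785.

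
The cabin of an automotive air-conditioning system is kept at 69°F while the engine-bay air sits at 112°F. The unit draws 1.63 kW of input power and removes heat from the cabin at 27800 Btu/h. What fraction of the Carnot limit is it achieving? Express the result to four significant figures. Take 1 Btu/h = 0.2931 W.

0.4066

Converting, Q̇_C = 27800 Btu/h = 8.148 kW, so COP_actual = Q̇_C/Ẇ = 8.148/1.630 = 4.999.
In absolute terms T_C = 293.71 K and T_H = 317.59 K, so ΔT = 23.89 K.
COP_Carnot = T_C/ΔT = 293.71/23.89 = 12.29.
η_II = COP_actual/COP_Carnot = 4.999/12.29 = 0.4066.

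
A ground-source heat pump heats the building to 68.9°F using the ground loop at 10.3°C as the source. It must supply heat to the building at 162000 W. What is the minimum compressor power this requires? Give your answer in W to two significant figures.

5600 W

In absolute terms T_C = 283.45 K and T_H = 293.65 K, so ΔT = 10.20 K.
COP_Carnot = T_H/ΔT = 293.65/10.20 = 28.79.
Ẇ_min = Q̇/COP_Carnot = 162000/28.79 = 5627 W.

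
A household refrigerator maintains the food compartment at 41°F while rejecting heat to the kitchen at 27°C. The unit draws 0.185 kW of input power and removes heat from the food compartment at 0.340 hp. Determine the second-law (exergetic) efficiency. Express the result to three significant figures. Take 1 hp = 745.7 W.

Converting, Q̇_C = 0.3400 hp = 0.2535 kW, so COP_actual = Q̇_C/Ẇ = 0.2535/0.1850 = 1.370.
In absolute terms T_C = 278.15 K and T_H = 300.15 K, so ΔT = 22.00 K.
COP_Carnot = T_C/ΔT = 278.15/22.00 = 12.64.
η_II = COP_actual/COP_Carnot = 1.370/12.64 = 0.1084.

0.108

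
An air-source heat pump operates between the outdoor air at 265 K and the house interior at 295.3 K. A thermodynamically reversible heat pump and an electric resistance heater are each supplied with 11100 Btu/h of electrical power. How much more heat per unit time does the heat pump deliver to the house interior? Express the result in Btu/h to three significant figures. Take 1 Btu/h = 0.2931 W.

The reservoir spacing is ΔT = 295.3 − 265 = 30.30 K.
COP_Carnot = T_H/ΔT = 295.30/30.30 = 9.746.
The heat pump delivers Q̇_H = COP × Ẇ = 108200 Btu/h; the resistance heater delivers Ẇ = 11100 Btu/h.
Extra = (COP − 1)·Ẇ = 97080 Btu/h.

97100 Btu/h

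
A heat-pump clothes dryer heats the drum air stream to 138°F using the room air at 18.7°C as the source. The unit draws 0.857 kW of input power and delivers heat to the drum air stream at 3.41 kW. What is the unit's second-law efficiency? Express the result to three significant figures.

0.482

COP_actual = Q̇_H/Ẇ = 3.410/0.8570 = 3.979.
In absolute terms T_C = 291.85 K and T_H = 332.04 K, so ΔT = 40.19 K.
COP_Carnot = T_H/ΔT = 332.04/40.19 = 8.262.
η_II = COP_actual/COP_Carnot = 3.979/8.262 = 0.4816.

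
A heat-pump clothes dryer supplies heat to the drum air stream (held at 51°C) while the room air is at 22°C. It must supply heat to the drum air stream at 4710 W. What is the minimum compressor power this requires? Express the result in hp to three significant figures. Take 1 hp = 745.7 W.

In absolute terms T_C = 295.15 K and T_H = 324.15 K, so ΔT = 29.00 K.
COP_Carnot = T_H/ΔT = 324.15/29.00 = 11.18.
Ẇ_min = Q̇/COP_Carnot = 4710/11.18 = 421.4 W = 0.5651 hp.

0.565 hp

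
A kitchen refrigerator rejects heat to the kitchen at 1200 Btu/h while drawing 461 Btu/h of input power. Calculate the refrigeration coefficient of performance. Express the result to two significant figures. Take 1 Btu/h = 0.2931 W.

The first law gives Q̇_H = Q̇_C + Ẇ, so the three rates are Q̇_C = 739.0, Q̇_H = 1200, Ẇ = 461.0 Btu/h.
COP_R = Q̇_C/Ẇ = 739.0/461.0 = 1.603.

1.6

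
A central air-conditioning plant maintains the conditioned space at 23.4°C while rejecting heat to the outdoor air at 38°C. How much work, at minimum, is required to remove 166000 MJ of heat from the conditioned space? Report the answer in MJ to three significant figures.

8170 MJ

In absolute terms T_C = 296.55 K and T_H = 311.15 K, so ΔT = 14.60 K.
The reversible limit is COP_R = T_C/ΔT = 20.31, so W_min = Q_C/COP = Q_C·ΔT/T_C.
W_min = 166000 × 14.60/296.55 = 8173 MJ.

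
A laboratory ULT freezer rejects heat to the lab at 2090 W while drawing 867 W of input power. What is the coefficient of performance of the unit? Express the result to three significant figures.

The first law gives Q̇_H = Q̇_C + Ẇ, so the three rates are Q̇_C = 1223, Q̇_H = 2090, Ẇ = 867.0 W.
COP_R = Q̇_C/Ẇ = 1223/867.0 = 1.411.

1.41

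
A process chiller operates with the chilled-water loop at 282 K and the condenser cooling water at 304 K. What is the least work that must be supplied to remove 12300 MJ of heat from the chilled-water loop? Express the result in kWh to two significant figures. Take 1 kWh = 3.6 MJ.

The reservoir spacing is ΔT = 304 − 282 = 22.00 K.
The reversible limit is COP_R = T_C/ΔT = 12.82, so W_min = Q_C/COP = Q_C·ΔT/T_C.
W_min = 12300 × 22.00/282.00 = 959.6 MJ = 266.5 kWh.

270 kWh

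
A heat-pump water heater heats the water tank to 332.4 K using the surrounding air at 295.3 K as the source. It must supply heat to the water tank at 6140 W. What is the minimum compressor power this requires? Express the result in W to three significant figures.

The reservoir spacing is ΔT = 332.4 − 295.3 = 37.10 K.
COP_Carnot = T_H/ΔT = 332.40/37.10 = 8.960.
Ẇ_min = Q̇/COP_Carnot = 6140/8.960 = 685.3 W.

685 W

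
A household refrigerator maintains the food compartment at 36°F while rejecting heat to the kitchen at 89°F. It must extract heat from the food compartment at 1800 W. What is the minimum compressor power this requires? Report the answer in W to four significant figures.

192.5 W

In absolute terms T_C = 275.37 K and T_H = 304.82 K, so ΔT = 29.44 K.
COP_Carnot = T_C/ΔT = 275.37/29.44 = 9.352.
Ẇ_min = Q̇/COP_Carnot = 1800/9.352 = 192.5 W.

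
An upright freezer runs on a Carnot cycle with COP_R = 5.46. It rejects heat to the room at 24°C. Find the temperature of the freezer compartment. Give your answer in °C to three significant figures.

For a Carnot refrigerator COP_R = T_C/(T_H − T_C), so T_C = COP·T_H/(1 + COP).
With T_H = 297.15 K, T_C = 5.46 × 297.15/6.460 = 251.15 K.
Converting, 251.15 K = -22.00°C.

-22.0 °C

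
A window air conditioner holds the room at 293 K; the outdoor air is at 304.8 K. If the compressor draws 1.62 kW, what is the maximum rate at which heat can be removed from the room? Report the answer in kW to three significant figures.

40.2 kW

The reservoir spacing is ΔT = 304.8 − 293 = 11.80 K.
COP_Carnot = T_C/ΔT = 293.00/11.80 = 24.83.
Q̇_max = COP_Carnot × Ẇ = 24.83 × 1.620 kW = 40.23 kW.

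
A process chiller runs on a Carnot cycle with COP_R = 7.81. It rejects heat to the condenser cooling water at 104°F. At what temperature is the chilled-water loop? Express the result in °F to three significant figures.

40.0 °F

For a Carnot refrigerator COP_R = T_C/(T_H − T_C), so T_C = COP·T_H/(1 + COP).
With T_H = 313.15 K, T_C = 7.81 × 313.15/8.810 = 277.61 K.
Converting, 277.61 K = 40.02°F.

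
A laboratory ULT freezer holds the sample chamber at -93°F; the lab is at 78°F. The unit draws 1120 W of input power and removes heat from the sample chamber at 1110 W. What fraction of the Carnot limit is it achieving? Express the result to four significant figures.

0.4622

COP_actual = Q̇_C/Ẇ = 1110/1120 = 0.9911.
In absolute terms T_C = 203.71 K and T_H = 298.71 K, so ΔT = 95.00 K.
COP_Carnot = T_C/ΔT = 203.71/95.00 = 2.144.
η_II = COP_actual/COP_Carnot = 0.9911/2.144 = 0.4622.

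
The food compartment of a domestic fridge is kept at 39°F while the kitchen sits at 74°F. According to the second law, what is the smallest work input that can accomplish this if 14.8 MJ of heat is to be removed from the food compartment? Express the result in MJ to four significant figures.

1.039 MJ

In absolute terms T_C = 277.04 K and T_H = 296.48 K, so ΔT = 19.44 K.
The reversible limit is COP_R = T_C/ΔT = 14.25, so W_min = Q_C/COP = Q_C·ΔT/T_C.
W_min = 14.80 × 19.44/277.04 = 1.039 MJ.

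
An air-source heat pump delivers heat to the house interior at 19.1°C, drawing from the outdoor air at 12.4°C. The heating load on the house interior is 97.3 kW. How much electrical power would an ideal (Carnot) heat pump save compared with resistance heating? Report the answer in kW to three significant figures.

95.1 kW

In absolute terms T_C = 285.55 K and T_H = 292.25 K, so ΔT = 6.700 K.
COP_Carnot = T_H/ΔT = 292.25/6.700 = 43.62.
Resistance heating needs Ẇ_res = Q̇_H = 97.30 kW; the reversible heat pump needs only Ẇ_hp = Q̇_H/COP = 2.231 kW.
Saving = 97.30 − 2.231 = 95.07 kW.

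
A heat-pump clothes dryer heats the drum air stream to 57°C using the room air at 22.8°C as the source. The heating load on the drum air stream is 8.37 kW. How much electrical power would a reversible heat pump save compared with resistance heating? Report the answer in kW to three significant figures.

In absolute terms T_C = 295.95 K and T_H = 330.15 K, so ΔT = 34.20 K.
COP_Carnot = T_H/ΔT = 330.15/34.20 = 9.654.
Resistance heating needs Ẇ_res = Q̇_H = 8.370 kW; the reversible heat pump needs only Ẇ_hp = Q̇_H/COP = 0.8670 kW.
Saving = 8.370 − 0.8670 = 7.503 kW.

7.50 kW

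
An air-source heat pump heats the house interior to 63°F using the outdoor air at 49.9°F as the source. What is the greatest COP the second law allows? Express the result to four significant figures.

39.90

In absolute terms T_C = 283.09 K and T_H = 290.37 K, so ΔT = 7.278 K.
For a reversible cycle, COP_Carnot = T_H/ΔT = 290.37/7.278 = 39.90.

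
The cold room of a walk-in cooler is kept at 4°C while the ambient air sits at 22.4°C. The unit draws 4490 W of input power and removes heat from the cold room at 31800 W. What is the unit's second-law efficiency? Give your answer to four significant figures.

0.4702

COP_actual = Q̇_C/Ẇ = 31800/4490 = 7.082.
In absolute terms T_C = 277.15 K and T_H = 295.55 K, so ΔT = 18.40 K.
COP_Carnot = T_C/ΔT = 277.15/18.40 = 15.06.
η_II = COP_actual/COP_Carnot = 7.082/15.06 = 0.4702.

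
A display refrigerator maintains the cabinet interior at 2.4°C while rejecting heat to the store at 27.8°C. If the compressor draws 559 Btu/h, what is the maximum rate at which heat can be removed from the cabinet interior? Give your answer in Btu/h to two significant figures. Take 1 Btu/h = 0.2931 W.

In absolute terms T_C = 275.55 K and T_H = 300.95 K, so ΔT = 25.40 K.
COP_Carnot = T_C/ΔT = 275.55/25.40 = 10.85.
Q̇_max = COP_Carnot × Ẇ = 10.85 × 559.0 Btu/h = 6064 Btu/h.

6100 Btu/h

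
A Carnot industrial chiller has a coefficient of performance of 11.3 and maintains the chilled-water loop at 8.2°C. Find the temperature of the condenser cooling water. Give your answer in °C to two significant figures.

33 °C

COP_R = T_C/(T_H − T_C) gives T_H − T_C = T_C/COP.
With T_C = 281.35 K, T_H = 281.35 × (1 + 1/11.3) = 306.25 K.
Converting, 306.25 K = 33.10°C.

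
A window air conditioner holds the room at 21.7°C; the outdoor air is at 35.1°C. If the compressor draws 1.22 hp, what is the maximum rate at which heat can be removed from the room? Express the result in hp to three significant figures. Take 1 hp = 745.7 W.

26.8 hp

In absolute terms T_C = 294.85 K and T_H = 308.25 K, so ΔT = 13.40 K.
COP_Carnot = T_C/ΔT = 294.85/13.40 = 22.00.
Q̇_max = COP_Carnot × Ẇ = 22.00 × 1.220 hp = 26.84 hp.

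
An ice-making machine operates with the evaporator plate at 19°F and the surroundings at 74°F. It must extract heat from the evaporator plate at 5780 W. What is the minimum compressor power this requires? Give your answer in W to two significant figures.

660 W

In absolute terms T_C = 265.93 K and T_H = 296.48 K, so ΔT = 30.56 K.
COP_Carnot = T_C/ΔT = 265.93/30.56 = 8.703.
Ẇ_min = Q̇/COP_Carnot = 5780/8.703 = 664.1 W.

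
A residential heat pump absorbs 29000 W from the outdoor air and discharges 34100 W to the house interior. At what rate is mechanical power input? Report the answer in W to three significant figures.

5100 W

For a cyclic device the first law requires Q̇_H = Q̇_C + Ẇ.
Ẇ = Q̇_H − Q̇_C = 5100 W.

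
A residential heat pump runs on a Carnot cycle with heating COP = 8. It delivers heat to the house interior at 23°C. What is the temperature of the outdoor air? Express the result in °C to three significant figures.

COP_HP = T_H/(T_H − T_C) gives T_H − T_C = T_H/COP.
With T_H = 296.15 K, T_C = 296.15 × (1 − 1/8) = 259.13 K.
Converting, 259.13 K = -14.02°C.

-14.0 °C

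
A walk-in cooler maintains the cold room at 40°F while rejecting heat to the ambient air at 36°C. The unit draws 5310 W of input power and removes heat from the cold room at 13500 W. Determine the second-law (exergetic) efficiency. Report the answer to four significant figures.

COP_actual = Q̇_C/Ẇ = 13500/5310 = 2.542.
In absolute terms T_C = 277.59 K and T_H = 309.15 K, so ΔT = 31.56 K.
COP_Carnot = T_C/ΔT = 277.59/31.56 = 8.797.
η_II = COP_actual/COP_Carnot = 2.542/8.797 = 0.2890.

0.2890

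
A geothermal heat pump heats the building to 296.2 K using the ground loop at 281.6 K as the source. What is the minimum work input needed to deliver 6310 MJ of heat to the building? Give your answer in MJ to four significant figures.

311.0 MJ

The reservoir spacing is ΔT = 296.2 − 281.6 = 14.60 K.
The reversible limit is COP_HP = T_H/ΔT = 20.29, so W_min = Q_H/COP = Q_H·ΔT/T_H.
W_min = 6310 × 14.60/296.20 = 311.0 MJ.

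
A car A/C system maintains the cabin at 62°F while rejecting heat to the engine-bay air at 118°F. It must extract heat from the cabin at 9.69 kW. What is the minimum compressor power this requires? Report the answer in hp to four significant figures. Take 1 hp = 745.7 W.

In absolute terms T_C = 289.82 K and T_H = 320.93 K, so ΔT = 31.11 K.
COP_Carnot = T_C/ΔT = 289.82/31.11 = 9.316.
Ẇ_min = Q̇/COP_Carnot = 9.690/9.316 = 1.040 kW = 1.395 hp.

1.395 hp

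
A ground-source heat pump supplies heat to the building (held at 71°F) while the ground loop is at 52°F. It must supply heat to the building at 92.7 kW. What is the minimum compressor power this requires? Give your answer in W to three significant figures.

In absolute terms T_C = 284.26 K and T_H = 294.82 K, so ΔT = 10.56 K.
COP_Carnot = T_H/ΔT = 294.82/10.56 = 27.93.
Ẇ_min = Q̇/COP_Carnot = 92.70/27.93 = 3.319 kW = 3319 W.

3320 W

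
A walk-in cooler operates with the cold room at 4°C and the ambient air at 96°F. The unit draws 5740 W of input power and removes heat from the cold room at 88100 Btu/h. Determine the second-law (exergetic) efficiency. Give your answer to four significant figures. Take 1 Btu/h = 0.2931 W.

0.5122

Converting, Q̇_C = 88100 Btu/h = 25820 W, so COP_actual = Q̇_C/Ẇ = 25820/5740 = 4.499.
In absolute terms T_C = 277.15 K and T_H = 308.71 K, so ΔT = 31.56 K.
COP_Carnot = T_C/ΔT = 277.15/31.56 = 8.783.
η_II = COP_actual/COP_Carnot = 4.499/8.783 = 0.5122.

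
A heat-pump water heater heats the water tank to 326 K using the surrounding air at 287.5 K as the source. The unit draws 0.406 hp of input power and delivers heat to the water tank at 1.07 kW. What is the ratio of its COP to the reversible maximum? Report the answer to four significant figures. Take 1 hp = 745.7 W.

Converting, Q̇_H = 1.070 kW = 1.435 hp, so COP_actual = Q̇_H/Ẇ = 1.435/0.4060 = 3.534.
The reservoir spacing is ΔT = 326 − 287.5 = 38.50 K.
COP_Carnot = T_H/ΔT = 326.00/38.50 = 8.468.
η_II = COP_actual/COP_Carnot = 3.534/8.468 = 0.4174.

0.4174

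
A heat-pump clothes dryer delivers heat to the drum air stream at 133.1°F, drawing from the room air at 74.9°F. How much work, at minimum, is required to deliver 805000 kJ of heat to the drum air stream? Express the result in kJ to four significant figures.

In absolute terms T_C = 296.98 K and T_H = 329.32 K, so ΔT = 32.33 K.
The reversible limit is COP_HP = T_H/ΔT = 10.19, so W_min = Q_H/COP = Q_H·ΔT/T_H.
W_min = 805000 × 32.33/329.32 = 79040 kJ.

79040 kJ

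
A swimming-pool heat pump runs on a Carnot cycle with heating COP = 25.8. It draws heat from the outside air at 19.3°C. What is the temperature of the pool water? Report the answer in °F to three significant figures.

COP_HP = T_H/(T_H − T_C) rearranges to T_H = COP·T_C/(COP − 1).
With T_C = 292.45 K, T_H = 25.8 × 292.45/24.80 = 304.24 K.
Converting, 304.24 K = 87.97°F.

88.0 °F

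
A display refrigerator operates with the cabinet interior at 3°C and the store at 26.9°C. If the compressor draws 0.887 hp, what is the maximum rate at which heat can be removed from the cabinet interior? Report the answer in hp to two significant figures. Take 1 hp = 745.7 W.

In absolute terms T_C = 276.15 K and T_H = 300.05 K, so ΔT = 23.90 K.
COP_Carnot = T_C/ΔT = 276.15/23.90 = 11.55.
Q̇_max = COP_Carnot × Ẇ = 11.55 × 0.8870 hp = 10.25 hp.

10 hp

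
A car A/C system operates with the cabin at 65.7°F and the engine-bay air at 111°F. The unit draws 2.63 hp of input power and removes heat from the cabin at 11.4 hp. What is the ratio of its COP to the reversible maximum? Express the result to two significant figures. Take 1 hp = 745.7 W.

COP_actual = Q̇_C/Ẇ = 11.40/2.630 = 4.335.
In absolute terms T_C = 291.87 K and T_H = 317.04 K, so ΔT = 25.17 K.
COP_Carnot = T_C/ΔT = 291.87/25.17 = 11.60.
η_II = COP_actual/COP_Carnot = 4.335/11.60 = 0.3738.

0.37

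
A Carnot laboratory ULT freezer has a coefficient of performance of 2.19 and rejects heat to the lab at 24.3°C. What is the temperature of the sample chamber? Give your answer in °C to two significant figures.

-69 °C

For a Carnot refrigerator COP_R = T_C/(T_H − T_C), so T_C = COP·T_H/(1 + COP).
With T_H = 297.45 K, T_C = 2.19 × 297.45/3.190 = 204.21 K.
Converting, 204.21 K = -68.94°C.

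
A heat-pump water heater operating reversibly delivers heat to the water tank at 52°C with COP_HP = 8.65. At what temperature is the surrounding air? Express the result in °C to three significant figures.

14.4 °C

COP_HP = T_H/(T_H − T_C) gives T_H − T_C = T_H/COP.
With T_H = 325.15 K, T_C = 325.15 × (1 − 1/8.65) = 287.56 K.
Converting, 287.56 K = 14.41°C.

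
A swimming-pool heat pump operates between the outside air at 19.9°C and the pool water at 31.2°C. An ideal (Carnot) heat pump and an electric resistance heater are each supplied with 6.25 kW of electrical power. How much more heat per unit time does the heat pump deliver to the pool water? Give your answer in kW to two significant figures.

In absolute terms T_C = 293.05 K and T_H = 304.35 K, so ΔT = 11.30 K.
COP_Carnot = T_H/ΔT = 304.35/11.30 = 26.93.
The heat pump delivers Q̇_H = COP × Ẇ = 168.3 kW; the resistance heater delivers Ẇ = 6.250 kW.
Extra = (COP − 1)·Ẇ = 162.1 kW.

160 kW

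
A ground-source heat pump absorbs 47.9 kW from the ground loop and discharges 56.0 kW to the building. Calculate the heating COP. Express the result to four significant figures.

6.914

The first law gives Q̇_H = Q̇_C + Ẇ, so the three rates are Q̇_C = 47.90, Q̇_H = 56.00, Ẇ = 8.100 kW.
COP_HP = Q̇_H/Ẇ = 56.00/8.100 = 6.914.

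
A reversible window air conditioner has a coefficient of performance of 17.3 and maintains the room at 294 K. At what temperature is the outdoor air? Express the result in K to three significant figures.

COP_R = T_C/(T_H − T_C) gives T_H − T_C = T_C/COP.
With T_C = 294.00 K, T_H = 294.00 × (1 + 1/17.3) = 310.99 K.

311 K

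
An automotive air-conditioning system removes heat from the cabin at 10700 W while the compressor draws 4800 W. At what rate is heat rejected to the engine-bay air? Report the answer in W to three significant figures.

For a cyclic device the first law requires Q̇_H = Q̇_C + Ẇ.
Q̇_H = Q̇_C + Ẇ = 15500 W.

15500 W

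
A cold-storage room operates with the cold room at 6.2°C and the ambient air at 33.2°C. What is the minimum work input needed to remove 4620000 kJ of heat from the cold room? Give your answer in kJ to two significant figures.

In absolute terms T_C = 279.35 K and T_H = 306.35 K, so ΔT = 27.00 K.
The reversible limit is COP_R = T_C/ΔT = 10.35, so W_min = Q_C/COP = Q_C·ΔT/T_C.
W_min = 4620000 × 27.00/279.35 = 446500 kJ.

450000 kJ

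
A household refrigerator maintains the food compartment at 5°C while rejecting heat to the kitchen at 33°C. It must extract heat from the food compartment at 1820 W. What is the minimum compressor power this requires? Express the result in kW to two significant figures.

0.18 kW

In absolute terms T_C = 278.15 K and T_H = 306.15 K, so ΔT = 28.00 K.
COP_Carnot = T_C/ΔT = 278.15/28.00 = 9.934.
Ẇ_min = Q̇/COP_Carnot = 1820/9.934 = 183.2 W = 0.1832 kW.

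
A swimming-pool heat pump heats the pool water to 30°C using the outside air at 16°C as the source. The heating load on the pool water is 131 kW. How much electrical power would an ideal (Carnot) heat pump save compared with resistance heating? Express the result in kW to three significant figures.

125 kW

In absolute terms T_C = 289.15 K and T_H = 303.15 K, so ΔT = 14.00 K.
COP_Carnot = T_H/ΔT = 303.15/14.00 = 21.65.
Resistance heating needs Ẇ_res = Q̇_H = 131.0 kW; the reversible heat pump needs only Ẇ_hp = Q̇_H/COP = 6.050 kW.
Saving = 131.0 − 6.050 = 125.0 kW.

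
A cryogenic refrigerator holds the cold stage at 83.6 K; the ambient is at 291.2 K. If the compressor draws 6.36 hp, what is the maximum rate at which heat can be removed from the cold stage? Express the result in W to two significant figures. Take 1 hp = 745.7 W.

The reservoir spacing is ΔT = 291.2 − 83.6 = 207.6 K.
COP_Carnot = T_C/ΔT = 83.60/207.6 = 0.4027.
Q̇_max = COP_Carnot × Ẇ = 0.4027 × 6.360 hp = 2.561 hp = 1910 W.

1900 W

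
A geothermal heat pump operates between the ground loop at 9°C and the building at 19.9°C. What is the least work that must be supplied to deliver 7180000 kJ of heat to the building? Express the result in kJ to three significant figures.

267000 kJ

In absolute terms T_C = 282.15 K and T_H = 293.05 K, so ΔT = 10.90 K.
The reversible limit is COP_HP = T_H/ΔT = 26.89, so W_min = Q_H/COP = Q_H·ΔT/T_H.
W_min = 7180000 × 10.90/293.05 = 267100 kJ.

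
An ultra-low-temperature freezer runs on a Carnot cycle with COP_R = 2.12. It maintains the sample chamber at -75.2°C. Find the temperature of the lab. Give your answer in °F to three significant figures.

64.7 °F

COP_R = T_C/(T_H − T_C) gives T_H − T_C = T_C/COP.
With T_C = 197.95 K, T_H = 197.95 × (1 + 1/2.12) = 291.32 K.
Converting, 291.32 K = 64.71°F.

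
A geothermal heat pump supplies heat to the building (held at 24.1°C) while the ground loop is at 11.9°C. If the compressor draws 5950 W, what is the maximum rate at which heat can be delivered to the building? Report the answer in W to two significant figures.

140000 W

In absolute terms T_C = 285.05 K and T_H = 297.25 K, so ΔT = 12.20 K.
COP_Carnot = T_H/ΔT = 297.25/12.20 = 24.36.
Q̇_max = COP_Carnot × Ẇ = 24.36 × 5950 W = 145000 W.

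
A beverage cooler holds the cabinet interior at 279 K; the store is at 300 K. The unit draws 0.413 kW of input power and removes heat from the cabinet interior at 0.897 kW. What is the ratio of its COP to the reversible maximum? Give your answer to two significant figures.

COP_actual = Q̇_C/Ẇ = 0.8970/0.4130 = 2.172.
The reservoir spacing is ΔT = 300 − 279 = 21.00 K.
COP_Carnot = T_C/ΔT = 279.00/21.00 = 13.29.
η_II = COP_actual/COP_Carnot = 2.172/13.29 = 0.1635.

0.16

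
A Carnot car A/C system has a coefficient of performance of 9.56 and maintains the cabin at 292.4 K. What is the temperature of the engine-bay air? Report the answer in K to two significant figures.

320 K

COP_R = T_C/(T_H − T_C) gives T_H − T_C = T_C/COP.
With T_C = 292.40 K, T_H = 292.40 × (1 + 1/9.56) = 322.99 K.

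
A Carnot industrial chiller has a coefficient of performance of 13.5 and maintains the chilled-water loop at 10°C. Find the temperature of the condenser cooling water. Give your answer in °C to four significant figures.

30.97 °C

COP_R = T_C/(T_H − T_C) gives T_H − T_C = T_C/COP.
With T_C = 283.15 K, T_H = 283.15 × (1 + 1/13.5) = 304.12 K.
Converting, 304.12 K = 30.97°C.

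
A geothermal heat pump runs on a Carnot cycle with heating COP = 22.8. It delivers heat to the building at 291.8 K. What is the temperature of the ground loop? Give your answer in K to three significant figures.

279 K

COP_HP = T_H/(T_H − T_C) gives T_H − T_C = T_H/COP.
With T_H = 291.80 K, T_C = 291.80 × (1 − 1/22.8) = 279.00 K.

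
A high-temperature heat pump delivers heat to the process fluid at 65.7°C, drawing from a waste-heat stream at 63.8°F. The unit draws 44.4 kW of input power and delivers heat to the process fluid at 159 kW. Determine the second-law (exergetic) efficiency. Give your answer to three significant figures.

0.508

COP_actual = Q̇_H/Ẇ = 159.0/44.40 = 3.581.
In absolute terms T_C = 290.82 K and T_H = 338.85 K, so ΔT = 48.03 K.
COP_Carnot = T_H/ΔT = 338.85/48.03 = 7.054.
η_II = COP_actual/COP_Carnot = 3.581/7.054 = 0.5076.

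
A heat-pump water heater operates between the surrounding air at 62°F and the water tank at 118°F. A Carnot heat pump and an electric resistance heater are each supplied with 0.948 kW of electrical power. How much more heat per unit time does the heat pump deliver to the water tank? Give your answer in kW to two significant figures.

8.8 kW

In absolute terms T_C = 289.82 K and T_H = 320.93 K, so ΔT = 31.11 K.
COP_Carnot = T_H/ΔT = 320.93/31.11 = 10.32.
The heat pump delivers Q̇_H = COP × Ẇ = 9.779 kW; the resistance heater delivers Ẇ = 0.9480 kW.
Extra = (COP − 1)·Ẇ = 8.831 kW.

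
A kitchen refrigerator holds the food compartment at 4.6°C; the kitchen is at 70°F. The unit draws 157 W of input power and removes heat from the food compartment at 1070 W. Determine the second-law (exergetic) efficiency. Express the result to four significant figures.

COP_actual = Q̇_C/Ẇ = 1070/157.0 = 6.815.
In absolute terms T_C = 277.75 K and T_H = 294.26 K, so ΔT = 16.51 K.
COP_Carnot = T_C/ΔT = 277.75/16.51 = 16.82.
η_II = COP_actual/COP_Carnot = 6.815/16.82 = 0.4051.

0.4051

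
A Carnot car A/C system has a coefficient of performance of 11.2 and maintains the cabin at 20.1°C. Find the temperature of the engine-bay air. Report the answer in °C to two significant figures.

46 °C

COP_R = T_C/(T_H − T_C) gives T_H − T_C = T_C/COP.
With T_C = 293.25 K, T_H = 293.25 × (1 + 1/11.2) = 319.43 K.
Converting, 319.43 K = 46.28°C.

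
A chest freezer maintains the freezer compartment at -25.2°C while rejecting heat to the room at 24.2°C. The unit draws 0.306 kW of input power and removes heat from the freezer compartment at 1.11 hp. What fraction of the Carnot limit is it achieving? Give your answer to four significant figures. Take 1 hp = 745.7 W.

Converting, Q̇_C = 1.110 hp = 0.8277 kW, so COP_actual = Q̇_C/Ẇ = 0.8277/0.3060 = 2.705.
In absolute terms T_C = 247.95 K and T_H = 297.35 K, so ΔT = 49.40 K.
COP_Carnot = T_C/ΔT = 247.95/49.40 = 5.019.
η_II = COP_actual/COP_Carnot = 2.705/5.019 = 0.5389.

0.5389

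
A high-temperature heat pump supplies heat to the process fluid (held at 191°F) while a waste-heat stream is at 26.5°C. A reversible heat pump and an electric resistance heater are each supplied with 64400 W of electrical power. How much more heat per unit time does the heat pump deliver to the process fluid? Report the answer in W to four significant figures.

In absolute terms T_C = 299.65 K and T_H = 361.48 K, so ΔT = 61.83 K.
COP_Carnot = T_H/ΔT = 361.48/61.83 = 5.846.
The heat pump delivers Q̇_H = COP × Ẇ = 376500 W; the resistance heater delivers Ẇ = 64400 W.
Extra = (COP − 1)·Ẇ = 312100 W.

312100 W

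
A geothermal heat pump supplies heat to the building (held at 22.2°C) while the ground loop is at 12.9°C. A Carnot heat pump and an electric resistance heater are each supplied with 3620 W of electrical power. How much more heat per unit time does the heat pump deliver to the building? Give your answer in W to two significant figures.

110000 W

In absolute terms T_C = 286.05 K and T_H = 295.35 K, so ΔT = 9.300 K.
COP_Carnot = T_H/ΔT = 295.35/9.300 = 31.76.
The heat pump delivers Q̇_H = COP × Ẇ = 115000 W; the resistance heater delivers Ẇ = 3620 W.
Extra = (COP − 1)·Ẇ = 111300 W.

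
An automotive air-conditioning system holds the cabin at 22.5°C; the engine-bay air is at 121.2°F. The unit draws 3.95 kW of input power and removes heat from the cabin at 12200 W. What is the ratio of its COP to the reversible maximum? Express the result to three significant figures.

Converting, Q̇_C = 12200 W = 12.20 kW, so COP_actual = Q̇_C/Ẇ = 12.20/3.950 = 3.089.
In absolute terms T_C = 295.65 K and T_H = 322.71 K, so ΔT = 27.06 K.
COP_Carnot = T_C/ΔT = 295.65/27.06 = 10.93.
η_II = COP_actual/COP_Carnot = 3.089/10.93 = 0.2826.

0.283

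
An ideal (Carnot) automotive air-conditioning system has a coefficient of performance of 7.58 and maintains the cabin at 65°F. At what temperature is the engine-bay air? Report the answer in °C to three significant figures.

COP_R = T_C/(T_H − T_C) gives T_H − T_C = T_C/COP.
With T_C = 291.48 K, T_H = 291.48 × (1 + 1/7.58) = 329.94 K.
Converting, 329.94 K = 56.79°C.

56.8 °C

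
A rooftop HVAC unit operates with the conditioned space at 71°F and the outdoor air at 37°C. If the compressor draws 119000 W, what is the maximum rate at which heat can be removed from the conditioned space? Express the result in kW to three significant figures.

In absolute terms T_C = 294.82 K and T_H = 310.15 K, so ΔT = 15.33 K.
COP_Carnot = T_C/ΔT = 294.82/15.33 = 19.23.
Q̇_max = COP_Carnot × Ẇ = 19.23 × 119000 W = 2288000 W = 2288 kW.

2290 kW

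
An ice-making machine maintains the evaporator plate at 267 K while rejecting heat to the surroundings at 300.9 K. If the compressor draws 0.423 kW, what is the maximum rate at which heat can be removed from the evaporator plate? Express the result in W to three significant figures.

The reservoir spacing is ΔT = 300.9 − 267 = 33.90 K.
COP_Carnot = T_C/ΔT = 267.00/33.90 = 7.876.
Q̇_max = COP_Carnot × Ẇ = 7.876 × 0.4230 kW = 3.332 kW = 3332 W.

3330 W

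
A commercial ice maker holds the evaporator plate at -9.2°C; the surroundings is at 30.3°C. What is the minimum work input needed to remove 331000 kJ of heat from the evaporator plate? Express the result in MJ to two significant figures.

In absolute terms T_C = 263.95 K and T_H = 303.45 K, so ΔT = 39.50 K.
The reversible limit is COP_R = T_C/ΔT = 6.682, so W_min = Q_C/COP = Q_C·ΔT/T_C.
W_min = 331000 × 39.50/263.95 = 49530 kJ = 49.53 MJ.

50 MJ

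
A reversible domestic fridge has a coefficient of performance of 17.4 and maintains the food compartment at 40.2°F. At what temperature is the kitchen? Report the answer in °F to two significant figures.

COP_R = T_C/(T_H − T_C) gives T_H − T_C = T_C/COP.
With T_C = 277.71 K, T_H = 277.71 × (1 + 1/17.4) = 293.67 K.
Converting, 293.67 K = 68.93°F.

69 °F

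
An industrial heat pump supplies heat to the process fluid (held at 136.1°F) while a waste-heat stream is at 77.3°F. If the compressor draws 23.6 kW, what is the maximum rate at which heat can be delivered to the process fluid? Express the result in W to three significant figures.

239000 W

In absolute terms T_C = 298.32 K and T_H = 330.98 K, so ΔT = 32.67 K.
COP_Carnot = T_H/ΔT = 330.98/32.67 = 10.13.
Q̇_max = COP_Carnot × Ẇ = 10.13 × 23.60 kW = 239.1 kW = 239100 W.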